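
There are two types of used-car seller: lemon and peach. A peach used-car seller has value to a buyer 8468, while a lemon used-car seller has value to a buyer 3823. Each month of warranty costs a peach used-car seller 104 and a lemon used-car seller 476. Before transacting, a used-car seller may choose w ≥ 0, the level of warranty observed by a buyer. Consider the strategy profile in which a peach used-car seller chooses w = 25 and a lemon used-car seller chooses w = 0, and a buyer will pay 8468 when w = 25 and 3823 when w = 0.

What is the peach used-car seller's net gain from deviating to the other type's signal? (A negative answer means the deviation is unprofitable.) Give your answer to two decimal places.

-2045.00

Playing w = 25 the peach used-car seller receives 8468 − 104 × 25 = 5868.
Deviating to w = 0 yields 3823 instead.
Gain from deviating: 3823 − 5868 = -2045.00.
The gain is negative, so the peach type's incentive-compatibility constraint is satisfied.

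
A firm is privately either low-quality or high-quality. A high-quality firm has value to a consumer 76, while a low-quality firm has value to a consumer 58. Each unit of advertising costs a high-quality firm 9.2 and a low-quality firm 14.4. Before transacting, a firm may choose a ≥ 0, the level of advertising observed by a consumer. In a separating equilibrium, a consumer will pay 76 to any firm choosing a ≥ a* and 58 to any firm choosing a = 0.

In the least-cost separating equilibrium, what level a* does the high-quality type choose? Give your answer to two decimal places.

A low-quality firm choosing a = 0 receives 58.
Imitating at a* instead would pay 76 at cost 14.4·a*, netting 76 − 14.4·a*.
Indifference: 58 = 76 − 14.4·a*, so a* = (76 − 58) / 14.4 = 1.25.
At a* the low-quality type's incentive constraint just binds; the high-quality type strictly prefers a* since its per-unit cost is lower.

1.25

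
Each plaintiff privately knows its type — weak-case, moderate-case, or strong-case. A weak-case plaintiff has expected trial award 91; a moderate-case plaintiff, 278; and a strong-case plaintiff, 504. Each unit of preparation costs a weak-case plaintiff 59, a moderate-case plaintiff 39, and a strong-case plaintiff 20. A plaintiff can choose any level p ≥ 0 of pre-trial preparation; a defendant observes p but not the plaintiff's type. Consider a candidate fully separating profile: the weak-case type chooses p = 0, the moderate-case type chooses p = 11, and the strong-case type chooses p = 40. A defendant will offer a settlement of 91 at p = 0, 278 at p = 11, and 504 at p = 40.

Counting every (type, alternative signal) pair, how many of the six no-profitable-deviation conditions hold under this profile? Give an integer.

Strong-case (own payoff 504 − 20×40 = -296): to p=0 gives 91 → profitable ✗; to p=11 gives 278 − 20×11 = 58 → profitable ✗.
Moderate-case (own payoff 278 − 39×11 = -151): to p=0 gives 91 → profitable ✗; to p=40 gives 504 − 39×40 = -1056 → no gain ✓.
Weak-case (own payoff 91): to p=11 gives 278 − 59×11 = -371 → no gain ✓; to p=40 gives 504 − 59×40 = -1856 → no gain ✓.
3 of the 6 constraints hold; not an equilibrium.

3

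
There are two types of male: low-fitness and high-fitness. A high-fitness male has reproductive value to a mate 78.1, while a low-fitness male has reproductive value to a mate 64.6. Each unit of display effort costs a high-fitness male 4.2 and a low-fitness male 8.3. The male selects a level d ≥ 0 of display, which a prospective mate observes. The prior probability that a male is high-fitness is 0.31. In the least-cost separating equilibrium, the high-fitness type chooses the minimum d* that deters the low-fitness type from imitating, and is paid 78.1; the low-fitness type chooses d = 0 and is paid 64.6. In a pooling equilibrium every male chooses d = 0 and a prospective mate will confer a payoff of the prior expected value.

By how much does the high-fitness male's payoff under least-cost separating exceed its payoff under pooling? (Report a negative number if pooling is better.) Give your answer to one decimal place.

Least-cost separating signal: d* solves 64.6 = 78.1 − 8.3·d*, so d* = (78.1 − 64.6)/8.3 ≈ 1.6265.
High-fitness type's separating payoff: 78.1 − 4.2 × d* = 78.1 − 4.2 × (78.1 − 64.6)/8.3 = 78.1 − 56.7/8.3 ≈ 71.269.
Pooling payoff: 0.31 × 78.1 + 0.69 × 64.6 = 68.785.
Difference: 71.269 − 68.785 = 2.484, i.e. 2.5 to one decimal place.
The high-fitness type prefers to separate.

2.5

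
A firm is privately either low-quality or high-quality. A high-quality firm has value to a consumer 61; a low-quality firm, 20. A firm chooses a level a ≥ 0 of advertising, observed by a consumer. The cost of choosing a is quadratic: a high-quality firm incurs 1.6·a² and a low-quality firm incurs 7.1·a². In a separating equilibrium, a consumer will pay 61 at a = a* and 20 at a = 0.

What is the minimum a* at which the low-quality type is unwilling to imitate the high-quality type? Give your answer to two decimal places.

The low-quality type at a = 0 receives 20; imitating at a* yields 61 − 7.1·a*².
Indifference: 20 = 61 − 7.1·a*², so a*² = (61 − 20) / 7.1 ≈ 5.7746.
a* = √5.7746 ≈ 2.40.

2.40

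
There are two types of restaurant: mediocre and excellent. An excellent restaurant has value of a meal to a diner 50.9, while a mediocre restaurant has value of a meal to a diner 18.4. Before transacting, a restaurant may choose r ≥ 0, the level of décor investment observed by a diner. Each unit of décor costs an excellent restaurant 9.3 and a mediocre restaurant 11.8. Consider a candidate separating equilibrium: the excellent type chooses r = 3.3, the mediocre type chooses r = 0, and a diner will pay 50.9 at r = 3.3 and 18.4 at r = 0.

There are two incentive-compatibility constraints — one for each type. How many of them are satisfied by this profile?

2

Mediocre type: stay at 0 → 18.4; mimic → 50.9 − 11.8 × 3.3 = 11.96. IC holds (18.4 ≥ 11.96).
Excellent type: signal → 50.9 − 9.3 × 3.3 = 20.21; deviate to 0 → 18.4. IC holds (20.21 ≥ 18.4).
2 of 2 constraints hold, so this is a separating equilibrium.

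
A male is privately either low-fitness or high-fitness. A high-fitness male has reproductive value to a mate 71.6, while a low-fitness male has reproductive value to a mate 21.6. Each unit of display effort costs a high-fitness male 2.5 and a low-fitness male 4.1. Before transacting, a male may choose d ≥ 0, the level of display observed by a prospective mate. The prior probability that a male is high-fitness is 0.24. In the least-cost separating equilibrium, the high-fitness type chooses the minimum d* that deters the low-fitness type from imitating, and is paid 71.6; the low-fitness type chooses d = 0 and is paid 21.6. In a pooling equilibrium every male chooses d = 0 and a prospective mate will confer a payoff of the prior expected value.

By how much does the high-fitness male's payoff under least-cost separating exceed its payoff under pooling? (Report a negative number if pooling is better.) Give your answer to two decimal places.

Least-cost separating signal: d* solves 21.6 = 71.6 − 4.1·d*, so d* = (71.6 − 21.6)/4.1 ≈ 12.1951.
High-fitness type's separating payoff: 71.6 − 2.5 × d* = 71.6 − 2.5 × (71.6 − 21.6)/4.1 = 71.6 − 125/4.1 ≈ 41.1122.
Pooling payoff: 0.24 × 71.6 + 0.76 × 21.6 = 33.6.
Difference: 41.1122 − 33.6 = 7.5122, i.e. 7.51 to two decimal places.
The high-fitness type prefers to separate.

7.51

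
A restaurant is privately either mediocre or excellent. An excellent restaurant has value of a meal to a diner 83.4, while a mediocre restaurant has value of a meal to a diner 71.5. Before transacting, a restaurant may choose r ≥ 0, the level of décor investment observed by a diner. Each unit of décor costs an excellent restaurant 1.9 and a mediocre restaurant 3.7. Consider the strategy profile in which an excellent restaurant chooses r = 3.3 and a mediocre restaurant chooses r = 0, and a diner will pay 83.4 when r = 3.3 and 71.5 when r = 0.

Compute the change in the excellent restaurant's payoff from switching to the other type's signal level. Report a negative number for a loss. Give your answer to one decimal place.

Playing r = 3.3 the excellent restaurant receives 83.4 − 1.9 × 3.3 = 77.13.
Deviating to r = 0 yields 71.5 instead.
Gain from deviating: 71.5 − 77.13 = -5.63, i.e. -5.6 to one decimal place.
The gain is negative, so the excellent type's incentive-compatibility constraint is satisfied.

-5.6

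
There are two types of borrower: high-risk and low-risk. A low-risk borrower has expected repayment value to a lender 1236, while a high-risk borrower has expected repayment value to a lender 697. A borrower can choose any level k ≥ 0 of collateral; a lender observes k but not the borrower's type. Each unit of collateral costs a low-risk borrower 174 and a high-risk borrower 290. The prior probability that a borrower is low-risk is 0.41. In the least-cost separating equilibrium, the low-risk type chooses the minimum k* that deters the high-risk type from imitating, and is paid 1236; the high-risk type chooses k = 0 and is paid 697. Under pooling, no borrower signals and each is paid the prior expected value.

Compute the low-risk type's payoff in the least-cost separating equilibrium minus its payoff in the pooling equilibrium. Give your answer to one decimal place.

-5.4

Least-cost separating signal: k* solves 697 = 1236 − 290·k*, so k* = (1236 − 697)/290 ≈ 1.8586.
Low-risk type's separating payoff: 1236 − 174 × k* = 1236 − 174 × (1236 − 697)/290 = 1236 − 93786/290 = 912.6.
Pooling payoff: 0.41 × 1236 + 0.59 × 697 = 917.99.
Difference: 912.6 − 917.99 = -5.39, i.e. -5.4 to one decimal place.
The low-risk type would prefer the pooling outcome.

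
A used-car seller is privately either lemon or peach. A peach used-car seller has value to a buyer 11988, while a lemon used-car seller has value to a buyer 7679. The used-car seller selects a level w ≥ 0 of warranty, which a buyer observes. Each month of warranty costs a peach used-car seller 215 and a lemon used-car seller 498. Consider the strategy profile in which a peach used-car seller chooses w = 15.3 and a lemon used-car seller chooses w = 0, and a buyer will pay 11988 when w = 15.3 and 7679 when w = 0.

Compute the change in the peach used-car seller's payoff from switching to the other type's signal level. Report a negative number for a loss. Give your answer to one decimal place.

-1019.5

Playing w = 15.3 the peach used-car seller receives 11988 − 215 × 15.3 = 8698.5.
Deviating to w = 0 yields 7679 instead.
Gain from deviating: 7679 − 8698.5 = -1019.5.
The gain is negative, so the peach type's incentive-compatibility constraint is satisfied.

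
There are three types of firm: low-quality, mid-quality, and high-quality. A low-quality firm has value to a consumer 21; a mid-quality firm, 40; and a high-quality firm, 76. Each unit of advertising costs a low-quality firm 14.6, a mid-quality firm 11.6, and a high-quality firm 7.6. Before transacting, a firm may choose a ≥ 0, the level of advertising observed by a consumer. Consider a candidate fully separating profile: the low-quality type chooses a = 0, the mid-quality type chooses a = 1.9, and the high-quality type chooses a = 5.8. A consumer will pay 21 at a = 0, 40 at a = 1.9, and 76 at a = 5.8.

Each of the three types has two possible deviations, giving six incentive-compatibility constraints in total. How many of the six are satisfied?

5

High-quality (own payoff 76 − 7.6×5.8 = 31.92): to a=0 gives 21 → no gain ✓; to a=1.9 gives 40 − 7.6×1.9 = 25.56 → no gain ✓.
Mid-quality (own payoff 40 − 11.6×1.9 = 17.96): to a=0 gives 21 → profitable ✗; to a=5.8 gives 76 − 11.6×5.8 = 8.72 → no gain ✓.
Low-quality (own payoff 21): to a=1.9 gives 40 − 14.6×1.9 = 12.26 → no gain ✓; to a=5.8 gives 76 − 14.6×5.8 = -8.68 → no gain ✓.
5 of the 6 constraints hold; not an equilibrium.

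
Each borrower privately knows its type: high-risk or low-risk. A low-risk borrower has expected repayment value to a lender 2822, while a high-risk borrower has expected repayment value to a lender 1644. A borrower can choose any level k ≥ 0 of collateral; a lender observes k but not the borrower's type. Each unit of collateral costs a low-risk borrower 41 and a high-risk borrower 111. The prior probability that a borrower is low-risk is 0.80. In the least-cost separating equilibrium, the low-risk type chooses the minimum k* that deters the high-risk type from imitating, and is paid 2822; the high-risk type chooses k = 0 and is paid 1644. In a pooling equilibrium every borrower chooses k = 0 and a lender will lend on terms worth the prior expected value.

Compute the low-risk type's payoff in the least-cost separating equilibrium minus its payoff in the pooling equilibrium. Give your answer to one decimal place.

-199.5

Least-cost separating signal: k* solves 1644 = 2822 − 111·k*, so k* = (2822 − 1644)/111 ≈ 10.6126.
Low-risk type's separating payoff: 2822 − 41 × k* = 2822 − 41 × (2822 − 1644)/111 = 2822 − 48298/111 ≈ 2386.883.
Pooling payoff: 0.80 × 2822 + 0.20 × 1644 = 2586.4.
Difference: 2386.883 − 2586.4 = -199.517, i.e. -199.5 to one decimal place.
The low-risk type would prefer the pooling outcome.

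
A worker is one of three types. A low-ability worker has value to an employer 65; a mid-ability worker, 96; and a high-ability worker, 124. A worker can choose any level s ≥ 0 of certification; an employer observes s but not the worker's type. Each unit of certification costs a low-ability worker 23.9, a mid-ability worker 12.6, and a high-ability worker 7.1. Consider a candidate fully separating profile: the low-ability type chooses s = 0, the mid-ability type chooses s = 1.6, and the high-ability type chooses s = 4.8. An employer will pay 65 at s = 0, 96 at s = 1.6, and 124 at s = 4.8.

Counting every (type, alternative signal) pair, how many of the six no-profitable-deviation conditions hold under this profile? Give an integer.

Low-ability (own payoff 65): to s=1.6 gives 96 − 23.9×1.6 = 57.76 → no gain ✓; to s=4.8 gives 124 − 23.9×4.8 = 9.28 → no gain ✓.
Mid-ability (own payoff 96 − 12.6×1.6 = 75.84): to s=0 gives 65 → no gain ✓; to s=4.8 gives 124 − 12.6×4.8 = 63.52 → no gain ✓.
High-ability (own payoff 124 − 7.1×4.8 = 89.92): to s=0 gives 65 → no gain ✓; to s=1.6 gives 96 − 7.1×1.6 = 84.64 → no gain ✓.
6 of the 6 constraints hold; this profile is a separating equilibrium.

6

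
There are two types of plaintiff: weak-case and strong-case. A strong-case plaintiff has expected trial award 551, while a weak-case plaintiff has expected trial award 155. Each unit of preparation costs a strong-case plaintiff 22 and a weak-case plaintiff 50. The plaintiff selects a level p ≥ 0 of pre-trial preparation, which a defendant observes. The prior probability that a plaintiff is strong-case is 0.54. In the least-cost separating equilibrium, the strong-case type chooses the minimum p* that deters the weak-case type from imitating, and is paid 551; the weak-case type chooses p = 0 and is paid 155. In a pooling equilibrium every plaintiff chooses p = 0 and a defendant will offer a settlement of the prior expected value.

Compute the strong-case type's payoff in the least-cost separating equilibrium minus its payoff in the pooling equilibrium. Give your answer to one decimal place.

Least-cost separating signal: p* solves 155 = 551 − 50·p*, so p* = (551 − 155)/50 = 7.92.
Strong-case type's separating payoff: 551 − 22 × p* = 551 − 22 × (551 − 155)/50 = 551 − 8712/50 = 376.76.
Pooling payoff: 0.54 × 551 + 0.46 × 155 = 368.84.
Difference: 376.76 − 368.84 = 7.92, i.e. 7.9 to one decimal place.
The strong-case type prefers to separate.

7.9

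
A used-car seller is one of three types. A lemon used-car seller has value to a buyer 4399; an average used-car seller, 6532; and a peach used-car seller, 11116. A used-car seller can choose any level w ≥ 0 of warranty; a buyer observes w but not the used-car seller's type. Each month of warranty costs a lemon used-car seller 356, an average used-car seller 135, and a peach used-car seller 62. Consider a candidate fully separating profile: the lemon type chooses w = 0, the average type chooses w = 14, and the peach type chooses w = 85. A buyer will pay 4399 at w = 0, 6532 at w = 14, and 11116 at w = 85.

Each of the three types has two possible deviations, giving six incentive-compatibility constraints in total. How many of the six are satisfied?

6

Lemon (own payoff 4399): to w=14 gives 6532 − 356×14 = 1548 → no gain ✓; to w=85 gives 11116 − 356×85 = -19144 → no gain ✓.
Average (own payoff 6532 − 135×14 = 4642): to w=0 gives 4399 → no gain ✓; to w=85 gives 11116 − 135×85 = -359 → no gain ✓.
Peach (own payoff 11116 − 62×85 = 5846): to w=0 gives 4399 → no gain ✓; to w=14 gives 6532 − 62×14 = 5664 → no gain ✓.
6 of the 6 constraints hold; this profile is a separating equilibrium.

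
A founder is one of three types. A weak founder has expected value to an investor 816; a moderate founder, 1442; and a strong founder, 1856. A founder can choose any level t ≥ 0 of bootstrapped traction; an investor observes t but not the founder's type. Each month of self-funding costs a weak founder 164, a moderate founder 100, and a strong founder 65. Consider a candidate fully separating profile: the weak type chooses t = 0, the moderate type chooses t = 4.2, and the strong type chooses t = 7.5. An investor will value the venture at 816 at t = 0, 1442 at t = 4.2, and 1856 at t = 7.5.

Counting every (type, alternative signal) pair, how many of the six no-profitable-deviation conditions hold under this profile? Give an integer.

5

Strong (own payoff 1856 − 65×7.5 = 1368.5): to t=0 gives 816 → no gain ✓; to t=4.2 gives 1442 − 65×4.2 = 1169 → no gain ✓.
Moderate (own payoff 1442 − 100×4.2 = 1022): to t=0 gives 816 → no gain ✓; to t=7.5 gives 1856 − 100×7.5 = 1106 → profitable ✗.
Weak (own payoff 816): to t=4.2 gives 1442 − 164×4.2 = 753.2 → no gain ✓; to t=7.5 gives 1856 − 164×7.5 = 626 → no gain ✓.
5 of the 6 constraints hold; not an equilibrium.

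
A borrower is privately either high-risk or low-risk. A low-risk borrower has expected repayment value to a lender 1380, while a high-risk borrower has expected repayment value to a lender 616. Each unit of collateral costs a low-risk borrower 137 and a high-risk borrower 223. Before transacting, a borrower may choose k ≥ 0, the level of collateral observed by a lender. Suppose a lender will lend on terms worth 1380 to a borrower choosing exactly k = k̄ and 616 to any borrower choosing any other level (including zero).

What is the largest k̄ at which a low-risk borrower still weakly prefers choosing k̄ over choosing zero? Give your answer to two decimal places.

5.58

Choosing k̄ yields the low-risk type 1380 − 137·k̄; choosing zero yields 616.
The low-risk type is indifferent at 1380 − 137·k̄ = 616, i.e. k̄ = (1380 − 616) / 137 ≈ 5.58.
For any k̄ above 5.58 the low-risk type would rather pool at zero, so separation collapses.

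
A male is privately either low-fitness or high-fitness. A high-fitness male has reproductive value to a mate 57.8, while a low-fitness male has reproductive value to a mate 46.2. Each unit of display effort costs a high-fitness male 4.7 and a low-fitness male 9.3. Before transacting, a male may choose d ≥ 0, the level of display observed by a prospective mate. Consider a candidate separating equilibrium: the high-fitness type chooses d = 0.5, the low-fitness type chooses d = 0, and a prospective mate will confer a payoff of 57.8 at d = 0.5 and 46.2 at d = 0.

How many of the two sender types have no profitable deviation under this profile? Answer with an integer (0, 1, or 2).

1

High-fitness type: signal → 57.8 − 4.7 × 0.5 = 55.45; deviate to 0 → 46.2. IC holds (55.45 ≥ 46.2).
Low-fitness type: stay at 0 → 46.2; mimic → 57.8 − 9.3 × 0.5 = 53.15. IC fails (46.2 < 53.15).
1 of 2 constraints hold, so this profile is not an equilibrium.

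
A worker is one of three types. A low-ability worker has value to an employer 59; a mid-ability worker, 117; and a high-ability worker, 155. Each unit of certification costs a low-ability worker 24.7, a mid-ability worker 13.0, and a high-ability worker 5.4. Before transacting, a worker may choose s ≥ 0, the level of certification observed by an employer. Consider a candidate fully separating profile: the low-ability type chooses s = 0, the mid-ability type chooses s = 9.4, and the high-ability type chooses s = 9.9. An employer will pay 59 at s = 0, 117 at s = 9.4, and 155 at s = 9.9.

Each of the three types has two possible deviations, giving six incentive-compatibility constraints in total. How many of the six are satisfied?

Mid-ability (own payoff 117 − 13.0×9.4 = -5.2): to s=0 gives 59 → profitable ✗; to s=9.9 gives 155 − 13.0×9.9 = 26.3 → profitable ✗.
High-ability (own payoff 155 − 5.4×9.9 = 101.54): to s=0 gives 59 → no gain ✓; to s=9.4 gives 117 − 5.4×9.4 = 66.24 → no gain ✓.
Low-ability (own payoff 59): to s=9.4 gives 117 − 24.7×9.4 = -115.18 → no gain ✓; to s=9.9 gives 155 − 24.7×9.9 = -89.53 → no gain ✓.
4 of the 6 constraints hold; not an equilibrium.

4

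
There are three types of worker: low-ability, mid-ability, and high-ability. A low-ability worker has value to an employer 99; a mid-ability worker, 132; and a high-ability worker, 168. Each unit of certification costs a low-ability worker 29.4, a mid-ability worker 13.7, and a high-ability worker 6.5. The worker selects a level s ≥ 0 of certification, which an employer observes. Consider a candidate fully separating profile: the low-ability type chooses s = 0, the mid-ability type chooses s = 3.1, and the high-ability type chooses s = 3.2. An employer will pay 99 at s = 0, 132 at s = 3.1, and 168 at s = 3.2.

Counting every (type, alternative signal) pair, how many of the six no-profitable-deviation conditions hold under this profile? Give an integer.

Mid-ability (own payoff 132 − 13.7×3.1 = 89.53): to s=0 gives 99 → profitable ✗; to s=3.2 gives 168 − 13.7×3.2 = 124.16 → profitable ✗.
Low-ability (own payoff 99): to s=3.1 gives 132 − 29.4×3.1 = 40.86 → no gain ✓; to s=3.2 gives 168 − 29.4×3.2 = 73.92 → no gain ✓.
High-ability (own payoff 168 − 6.5×3.2 = 147.2): to s=0 gives 99 → no gain ✓; to s=3.1 gives 132 − 6.5×3.1 = 111.85 → no gain ✓.
4 of the 6 constraints hold; not an equilibrium.

4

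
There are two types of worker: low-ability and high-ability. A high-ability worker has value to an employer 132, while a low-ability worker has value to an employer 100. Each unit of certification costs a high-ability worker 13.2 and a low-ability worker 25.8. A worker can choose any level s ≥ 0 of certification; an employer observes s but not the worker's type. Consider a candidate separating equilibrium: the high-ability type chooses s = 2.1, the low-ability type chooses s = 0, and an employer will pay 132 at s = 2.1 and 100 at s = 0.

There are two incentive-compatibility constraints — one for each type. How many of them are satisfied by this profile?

2

Low-ability type: stay at 0 → 100; mimic → 132 − 25.8 × 2.1 = 77.82. IC holds (100 ≥ 77.82).
High-ability type: signal → 132 − 13.2 × 2.1 = 104.28; deviate to 0 → 100. IC holds (104.28 ≥ 100).
2 of 2 constraints hold, so this is a separating equilibrium.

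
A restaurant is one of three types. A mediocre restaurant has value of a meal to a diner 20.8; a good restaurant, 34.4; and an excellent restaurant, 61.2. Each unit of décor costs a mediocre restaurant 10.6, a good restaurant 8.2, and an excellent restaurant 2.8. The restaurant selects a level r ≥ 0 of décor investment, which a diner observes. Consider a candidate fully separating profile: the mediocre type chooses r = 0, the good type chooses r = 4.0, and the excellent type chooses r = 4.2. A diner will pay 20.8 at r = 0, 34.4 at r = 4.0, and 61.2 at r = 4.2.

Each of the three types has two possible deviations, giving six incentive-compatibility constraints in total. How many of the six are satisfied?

4

Mediocre (own payoff 20.8): to r=4.0 gives 34.4 − 10.6×4.0 = -8 → no gain ✓; to r=4.2 gives 61.2 − 10.6×4.2 = 16.68 → no gain ✓.
Excellent (own payoff 61.2 − 2.8×4.2 = 49.44): to r=0 gives 20.8 → no gain ✓; to r=4.0 gives 34.4 − 2.8×4.0 = 23.2 → no gain ✓.
Good (own payoff 34.4 − 8.2×4.0 = 1.6): to r=0 gives 20.8 → profitable ✗; to r=4.2 gives 61.2 − 8.2×4.2 = 26.76 → profitable ✗.
4 of the 6 constraints hold; not an equilibrium.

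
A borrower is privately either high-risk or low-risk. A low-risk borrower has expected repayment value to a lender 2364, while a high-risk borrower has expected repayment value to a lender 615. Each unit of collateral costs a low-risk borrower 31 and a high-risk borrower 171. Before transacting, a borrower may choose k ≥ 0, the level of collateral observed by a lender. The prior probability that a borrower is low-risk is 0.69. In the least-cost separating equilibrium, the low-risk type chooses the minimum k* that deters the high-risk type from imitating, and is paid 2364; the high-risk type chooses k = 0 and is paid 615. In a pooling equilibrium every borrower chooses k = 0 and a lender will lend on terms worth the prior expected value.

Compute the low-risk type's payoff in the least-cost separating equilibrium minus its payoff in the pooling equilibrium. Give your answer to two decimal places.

225.12

Least-cost separating signal: k* solves 615 = 2364 − 171·k*, so k* = (2364 − 615)/171 ≈ 10.2281.
Low-risk type's separating payoff: 2364 − 31 × k* = 2364 − 31 × (2364 − 615)/171 = 2364 − 54219/171 ≈ 2046.9298.
Pooling payoff: 0.69 × 2364 + 0.31 × 615 = 1821.81.
Difference: 2046.9298 − 1821.81 = 225.1198, i.e. 225.12 to two decimal places.
The low-risk type prefers to separate.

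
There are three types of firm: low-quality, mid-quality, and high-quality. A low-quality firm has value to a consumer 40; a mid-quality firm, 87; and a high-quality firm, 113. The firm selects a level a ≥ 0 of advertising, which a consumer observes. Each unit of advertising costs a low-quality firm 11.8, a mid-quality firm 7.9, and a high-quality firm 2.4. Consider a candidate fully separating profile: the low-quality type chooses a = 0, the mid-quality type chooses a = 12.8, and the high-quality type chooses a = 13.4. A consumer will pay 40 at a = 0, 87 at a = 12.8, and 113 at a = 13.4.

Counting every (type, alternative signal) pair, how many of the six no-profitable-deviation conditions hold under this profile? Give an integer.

Mid-quality (own payoff 87 − 7.9×12.8 = -14.12): to a=0 gives 40 → profitable ✗; to a=13.4 gives 113 − 7.9×13.4 = 7.14 → profitable ✗.
Low-quality (own payoff 40): to a=12.8 gives 87 − 11.8×12.8 = -64.04 → no gain ✓; to a=13.4 gives 113 − 11.8×13.4 = -45.12 → no gain ✓.
High-quality (own payoff 113 − 2.4×13.4 = 80.84): to a=0 gives 40 → no gain ✓; to a=12.8 gives 87 − 2.4×12.8 = 56.28 → no gain ✓.
4 of the 6 constraints hold; not an equilibrium.

4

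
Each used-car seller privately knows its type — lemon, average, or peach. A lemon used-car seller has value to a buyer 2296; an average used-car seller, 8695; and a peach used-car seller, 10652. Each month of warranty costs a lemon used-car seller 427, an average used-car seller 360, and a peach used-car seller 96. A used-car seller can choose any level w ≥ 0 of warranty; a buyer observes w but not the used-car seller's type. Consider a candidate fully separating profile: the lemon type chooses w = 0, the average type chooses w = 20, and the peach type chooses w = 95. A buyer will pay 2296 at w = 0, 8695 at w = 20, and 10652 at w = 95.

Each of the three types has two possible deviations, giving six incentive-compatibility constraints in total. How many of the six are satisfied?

3

Lemon (own payoff 2296): to w=20 gives 8695 − 427×20 = 155 → no gain ✓; to w=95 gives 10652 − 427×95 = -29913 → no gain ✓.
Peach (own payoff 10652 − 96×95 = 1532): to w=0 gives 2296 → profitable ✗; to w=20 gives 8695 − 96×20 = 6775 → profitable ✗.
Average (own payoff 8695 − 360×20 = 1495): to w=0 gives 2296 → profitable ✗; to w=95 gives 10652 − 360×95 = -23548 → no gain ✓.
3 of the 6 constraints hold; not an equilibrium.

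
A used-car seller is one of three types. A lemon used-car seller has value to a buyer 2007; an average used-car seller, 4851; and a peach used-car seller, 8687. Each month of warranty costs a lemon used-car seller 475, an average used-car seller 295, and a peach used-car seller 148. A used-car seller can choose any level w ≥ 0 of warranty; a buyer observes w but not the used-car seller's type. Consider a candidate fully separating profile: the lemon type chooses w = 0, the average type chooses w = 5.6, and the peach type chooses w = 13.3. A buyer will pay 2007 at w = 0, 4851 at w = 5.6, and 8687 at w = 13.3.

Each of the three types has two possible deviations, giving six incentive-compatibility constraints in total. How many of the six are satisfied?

Peach (own payoff 8687 − 148×13.3 = 6718.6): to w=0 gives 2007 → no gain ✓; to w=5.6 gives 4851 − 148×5.6 = 4022.2 → no gain ✓.
Lemon (own payoff 2007): to w=5.6 gives 4851 − 475×5.6 = 2191 → profitable ✗; to w=13.3 gives 8687 − 475×13.3 = 2369.5 → profitable ✗.
Average (own payoff 4851 − 295×5.6 = 3199): to w=0 gives 2007 → no gain ✓; to w=13.3 gives 8687 − 295×13.3 = 4763.5 → profitable ✗.
3 of the 6 constraints hold; not an equilibrium.

3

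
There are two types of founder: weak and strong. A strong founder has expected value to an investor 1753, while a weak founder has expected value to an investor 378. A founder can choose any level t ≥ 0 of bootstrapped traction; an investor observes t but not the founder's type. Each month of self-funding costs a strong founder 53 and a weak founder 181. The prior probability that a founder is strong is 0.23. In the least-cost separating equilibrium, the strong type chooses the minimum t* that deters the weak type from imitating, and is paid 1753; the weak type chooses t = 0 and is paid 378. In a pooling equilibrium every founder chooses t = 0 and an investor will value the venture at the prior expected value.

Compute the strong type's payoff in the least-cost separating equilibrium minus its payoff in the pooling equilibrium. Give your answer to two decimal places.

656.13

Least-cost separating signal: t* solves 378 = 1753 − 181·t*, so t* = (1753 − 378)/181 ≈ 7.5967.
Strong type's separating payoff: 1753 − 53 × t* = 1753 − 53 × (1753 − 378)/181 = 1753 − 72875/181 ≈ 1350.3757.
Pooling payoff: 0.23 × 1753 + 0.77 × 378 = 694.25.
Difference: 1350.3757 − 694.25 = 656.1257, i.e. 656.13 to two decimal places.
The strong type prefers to separate.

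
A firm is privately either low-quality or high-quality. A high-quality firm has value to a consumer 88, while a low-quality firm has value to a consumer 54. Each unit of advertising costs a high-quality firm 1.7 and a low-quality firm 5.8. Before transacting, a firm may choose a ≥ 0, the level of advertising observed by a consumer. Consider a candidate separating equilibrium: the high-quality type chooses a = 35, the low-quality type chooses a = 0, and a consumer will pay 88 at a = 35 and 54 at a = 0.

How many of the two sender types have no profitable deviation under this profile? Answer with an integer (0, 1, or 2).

1

Low-quality type: stay at 0 → 54; mimic → 88 − 5.8 × 35 = -115. IC holds (54 ≥ -115).
High-quality type: signal → 88 − 1.7 × 35 = 28.5; deviate to 0 → 54. IC fails (28.5 < 54).
1 of 2 constraints hold, so this profile is not an equilibrium.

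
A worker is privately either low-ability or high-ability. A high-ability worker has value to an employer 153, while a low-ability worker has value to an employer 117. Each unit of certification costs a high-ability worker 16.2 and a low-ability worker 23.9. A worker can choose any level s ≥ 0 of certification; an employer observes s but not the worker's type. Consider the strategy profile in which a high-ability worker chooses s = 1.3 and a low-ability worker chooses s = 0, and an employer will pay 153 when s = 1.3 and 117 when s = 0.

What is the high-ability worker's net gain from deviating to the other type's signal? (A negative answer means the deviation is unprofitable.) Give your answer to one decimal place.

-14.9

Playing s = 1.3 the high-ability worker receives 153 − 16.2 × 1.3 = 131.94.
Deviating to s = 0 yields 117 instead.
Gain from deviating: 117 − 131.94 = -14.94, i.e. -14.9 to one decimal place.
The gain is negative, so the high-ability type's incentive-compatibility constraint is satisfied.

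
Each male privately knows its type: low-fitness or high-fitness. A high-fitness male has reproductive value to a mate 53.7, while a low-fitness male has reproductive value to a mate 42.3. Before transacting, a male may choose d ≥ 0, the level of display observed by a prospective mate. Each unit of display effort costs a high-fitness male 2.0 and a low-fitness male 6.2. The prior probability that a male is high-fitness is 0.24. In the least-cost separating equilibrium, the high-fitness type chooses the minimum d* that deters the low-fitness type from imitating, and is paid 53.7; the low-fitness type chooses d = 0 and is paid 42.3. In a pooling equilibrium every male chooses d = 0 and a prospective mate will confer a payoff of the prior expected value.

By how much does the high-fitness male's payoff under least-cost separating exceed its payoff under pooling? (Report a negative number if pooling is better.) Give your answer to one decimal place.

5.0

Least-cost separating signal: d* solves 42.3 = 53.7 − 6.2·d*, so d* = (53.7 − 42.3)/6.2 ≈ 1.8387.
High-fitness type's separating payoff: 53.7 − 2.0 × d* = 53.7 − 2.0 × (53.7 − 42.3)/6.2 = 53.7 − 22.8/6.2 ≈ 50.023.
Pooling payoff: 0.24 × 53.7 + 0.76 × 42.3 = 45.036.
Difference: 50.023 − 45.036 = 4.987, i.e. 5.0 to one decimal place.
The high-fitness type prefers to separate.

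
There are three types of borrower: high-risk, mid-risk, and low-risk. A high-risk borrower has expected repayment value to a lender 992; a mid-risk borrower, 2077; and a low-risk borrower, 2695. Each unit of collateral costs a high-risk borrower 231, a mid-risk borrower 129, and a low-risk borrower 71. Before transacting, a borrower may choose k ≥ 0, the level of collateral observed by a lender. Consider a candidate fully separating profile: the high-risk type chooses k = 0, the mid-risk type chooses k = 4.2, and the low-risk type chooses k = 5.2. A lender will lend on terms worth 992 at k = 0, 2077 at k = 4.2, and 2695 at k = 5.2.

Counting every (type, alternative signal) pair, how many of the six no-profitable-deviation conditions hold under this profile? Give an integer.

Low-risk (own payoff 2695 − 71×5.2 = 2325.8): to k=0 gives 992 → no gain ✓; to k=4.2 gives 2077 − 71×4.2 = 1778.8 → no gain ✓.
High-risk (own payoff 992): to k=4.2 gives 2077 − 231×4.2 = 1106.8 → profitable ✗; to k=5.2 gives 2695 − 231×5.2 = 1493.8 → profitable ✗.
Mid-risk (own payoff 2077 − 129×4.2 = 1535.2): to k=0 gives 992 → no gain ✓; to k=5.2 gives 2695 − 129×5.2 = 2024.2 → profitable ✗.
3 of the 6 constraints hold; not an equilibrium.

3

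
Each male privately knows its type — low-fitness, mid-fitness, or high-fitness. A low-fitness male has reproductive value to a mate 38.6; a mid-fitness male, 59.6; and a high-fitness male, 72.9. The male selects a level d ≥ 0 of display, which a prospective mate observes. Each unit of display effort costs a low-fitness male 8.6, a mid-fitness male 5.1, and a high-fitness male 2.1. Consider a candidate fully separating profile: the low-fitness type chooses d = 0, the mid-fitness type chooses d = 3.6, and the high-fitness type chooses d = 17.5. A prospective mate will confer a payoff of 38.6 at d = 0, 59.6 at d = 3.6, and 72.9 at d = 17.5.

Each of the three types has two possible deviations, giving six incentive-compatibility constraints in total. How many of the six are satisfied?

Mid-fitness (own payoff 59.6 − 5.1×3.6 = 41.24): to d=0 gives 38.6 → no gain ✓; to d=17.5 gives 72.9 − 5.1×17.5 = -16.35 → no gain ✓.
Low-fitness (own payoff 38.6): to d=3.6 gives 59.6 − 8.6×3.6 = 28.64 → no gain ✓; to d=17.5 gives 72.9 − 8.6×17.5 = -77.6 → no gain ✓.
High-fitness (own payoff 72.9 − 2.1×17.5 = 36.15): to d=0 gives 38.6 → profitable ✗; to d=3.6 gives 59.6 − 2.1×3.6 = 52.04 → profitable ✗.
4 of the 6 constraints hold; not an equilibrium.

4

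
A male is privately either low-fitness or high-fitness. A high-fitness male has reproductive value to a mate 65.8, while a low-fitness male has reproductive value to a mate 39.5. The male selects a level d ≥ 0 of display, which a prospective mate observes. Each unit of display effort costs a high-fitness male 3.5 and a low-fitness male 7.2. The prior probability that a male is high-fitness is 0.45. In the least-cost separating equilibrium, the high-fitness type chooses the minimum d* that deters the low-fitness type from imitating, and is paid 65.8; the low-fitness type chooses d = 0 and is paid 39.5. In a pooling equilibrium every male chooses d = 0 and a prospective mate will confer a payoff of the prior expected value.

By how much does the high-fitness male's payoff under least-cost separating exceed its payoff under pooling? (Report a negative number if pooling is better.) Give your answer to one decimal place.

1.7

Least-cost separating signal: d* solves 39.5 = 65.8 − 7.2·d*, so d* = (65.8 − 39.5)/7.2 ≈ 3.6528.
High-fitness type's separating payoff: 65.8 − 3.5 × d* = 65.8 − 3.5 × (65.8 − 39.5)/7.2 = 65.8 − 92.05/7.2 ≈ 53.015.
Pooling payoff: 0.45 × 65.8 + 0.55 × 39.5 = 51.335.
Difference: 53.015 − 51.335 = 1.68, i.e. 1.7 to one decimal place.
The high-fitness type prefers to separate.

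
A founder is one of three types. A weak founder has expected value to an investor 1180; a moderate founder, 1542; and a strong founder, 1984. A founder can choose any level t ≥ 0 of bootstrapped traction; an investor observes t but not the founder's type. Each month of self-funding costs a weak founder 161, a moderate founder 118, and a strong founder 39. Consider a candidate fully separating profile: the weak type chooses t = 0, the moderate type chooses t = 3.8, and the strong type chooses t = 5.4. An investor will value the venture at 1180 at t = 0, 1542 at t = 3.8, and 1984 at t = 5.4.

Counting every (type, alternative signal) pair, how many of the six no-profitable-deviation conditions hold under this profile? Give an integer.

Strong (own payoff 1984 − 39×5.4 = 1773.4): to t=0 gives 1180 → no gain ✓; to t=3.8 gives 1542 − 39×3.8 = 1393.8 → no gain ✓.
Weak (own payoff 1180): to t=3.8 gives 1542 − 161×3.8 = 930.2 → no gain ✓; to t=5.4 gives 1984 − 161×5.4 = 1114.6 → no gain ✓.
Moderate (own payoff 1542 − 118×3.8 = 1093.6): to t=0 gives 1180 → profitable ✗; to t=5.4 gives 1984 − 118×5.4 = 1346.8 → profitable ✗.
4 of the 6 constraints hold; not an equilibrium.

4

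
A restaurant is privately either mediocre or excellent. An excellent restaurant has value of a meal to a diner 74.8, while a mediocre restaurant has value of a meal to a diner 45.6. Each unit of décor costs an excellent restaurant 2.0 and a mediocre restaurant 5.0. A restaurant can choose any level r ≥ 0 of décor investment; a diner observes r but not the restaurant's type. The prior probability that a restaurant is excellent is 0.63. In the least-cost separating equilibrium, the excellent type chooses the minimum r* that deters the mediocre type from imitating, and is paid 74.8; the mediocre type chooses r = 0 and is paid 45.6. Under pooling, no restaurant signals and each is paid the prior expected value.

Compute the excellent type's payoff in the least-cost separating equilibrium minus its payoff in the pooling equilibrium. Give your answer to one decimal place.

-0.9

Least-cost separating signal: r* solves 45.6 = 74.8 − 5.0·r*, so r* = (74.8 − 45.6)/5.0 = 5.84.
Excellent type's separating payoff: 74.8 − 2.0 × r* = 74.8 − 2.0 × (74.8 − 45.6)/5.0 = 74.8 − 58.4/5.0 = 63.12.
Pooling payoff: 0.63 × 74.8 + 0.37 × 45.6 = 63.996.
Difference: 63.12 − 63.996 = -0.876, i.e. -0.9 to one decimal place.
The excellent type would prefer the pooling outcome.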